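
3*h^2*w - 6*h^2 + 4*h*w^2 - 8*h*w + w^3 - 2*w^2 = (h + w)*(3*h + w)*(w - 2)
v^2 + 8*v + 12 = (v + 2)*(v + 6)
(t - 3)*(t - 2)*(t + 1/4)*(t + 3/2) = t^4 - 13*t^3/4 - 19*t^2/8 + 69*t/8 + 9/4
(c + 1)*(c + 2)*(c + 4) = c^3 + 7*c^2 + 14*c + 8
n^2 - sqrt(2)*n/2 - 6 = (n - 2*sqrt(2))*(n + 3*sqrt(2)/2)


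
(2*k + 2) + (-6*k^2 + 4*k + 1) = -6*k^2 + 6*k + 3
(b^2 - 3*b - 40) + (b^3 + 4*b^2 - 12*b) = b^3 + 5*b^2 - 15*b - 40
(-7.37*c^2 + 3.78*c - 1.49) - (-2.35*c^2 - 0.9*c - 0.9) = -5.02*c^2 + 4.68*c - 0.59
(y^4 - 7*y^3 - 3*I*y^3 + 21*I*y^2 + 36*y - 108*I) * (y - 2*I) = y^5 - 7*y^4 - 5*I*y^4 - 6*y^3 + 35*I*y^3 + 78*y^2 - 180*I*y - 216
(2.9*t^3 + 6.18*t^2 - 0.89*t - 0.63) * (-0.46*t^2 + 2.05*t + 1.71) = -1.334*t^5 + 3.1022*t^4 + 18.0374*t^3 + 9.0331*t^2 - 2.8134*t - 1.0773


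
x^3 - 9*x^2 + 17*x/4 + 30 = (x - 8)*(x - 5/2)*(x + 3/2)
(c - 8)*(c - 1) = c^2 - 9*c + 8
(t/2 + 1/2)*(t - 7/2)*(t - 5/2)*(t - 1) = t^4/2 - 3*t^3 + 31*t^2/8 + 3*t - 35/8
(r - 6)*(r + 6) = r^2 - 36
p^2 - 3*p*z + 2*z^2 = (p - 2*z)*(p - z)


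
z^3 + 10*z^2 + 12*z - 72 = (z - 2)*(z + 6)^2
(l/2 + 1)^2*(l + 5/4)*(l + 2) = l^4/4 + 29*l^3/16 + 39*l^2/8 + 23*l/4 + 5/2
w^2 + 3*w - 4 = (w - 1)*(w + 4)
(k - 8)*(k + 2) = k^2 - 6*k - 16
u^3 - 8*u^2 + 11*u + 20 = (u - 5)*(u - 4)*(u + 1)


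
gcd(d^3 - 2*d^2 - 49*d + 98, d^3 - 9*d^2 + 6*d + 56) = d - 7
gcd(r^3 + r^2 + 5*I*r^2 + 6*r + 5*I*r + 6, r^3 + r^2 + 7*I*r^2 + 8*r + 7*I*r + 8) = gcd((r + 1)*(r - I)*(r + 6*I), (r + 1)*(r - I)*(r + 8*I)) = r^2 + r*(1 - I) - I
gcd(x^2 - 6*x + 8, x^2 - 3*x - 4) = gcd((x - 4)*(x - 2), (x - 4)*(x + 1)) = x - 4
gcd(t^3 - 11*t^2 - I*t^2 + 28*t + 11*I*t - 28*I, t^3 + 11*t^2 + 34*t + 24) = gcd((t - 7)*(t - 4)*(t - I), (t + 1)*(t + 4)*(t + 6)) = 1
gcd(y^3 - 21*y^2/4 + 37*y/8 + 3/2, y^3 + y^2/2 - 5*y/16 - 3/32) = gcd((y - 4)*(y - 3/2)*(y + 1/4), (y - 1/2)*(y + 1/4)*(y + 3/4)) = y + 1/4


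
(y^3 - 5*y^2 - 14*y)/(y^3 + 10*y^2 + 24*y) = (y^2 - 5*y - 14)/(y^2 + 10*y + 24)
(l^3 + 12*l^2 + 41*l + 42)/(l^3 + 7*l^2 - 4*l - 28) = (l + 3)/(l - 2)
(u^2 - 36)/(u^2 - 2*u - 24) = (u + 6)/(u + 4)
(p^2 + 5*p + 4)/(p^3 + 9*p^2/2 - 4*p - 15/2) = 2*(p + 4)/(2*p^2 + 7*p - 15)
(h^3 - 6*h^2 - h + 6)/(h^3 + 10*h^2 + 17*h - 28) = (h^2 - 5*h - 6)/(h^2 + 11*h + 28)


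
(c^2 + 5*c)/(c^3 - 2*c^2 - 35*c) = 1/(c - 7)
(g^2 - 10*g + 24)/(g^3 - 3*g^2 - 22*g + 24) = (g - 4)/(g^2 + 3*g - 4)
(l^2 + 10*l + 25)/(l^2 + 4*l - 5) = (l + 5)/(l - 1)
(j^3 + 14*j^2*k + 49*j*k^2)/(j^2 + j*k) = (j^2 + 14*j*k + 49*k^2)/(j + k)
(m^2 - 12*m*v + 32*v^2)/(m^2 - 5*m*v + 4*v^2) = (-m + 8*v)/(-m + v)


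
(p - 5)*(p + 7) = p^2 + 2*p - 35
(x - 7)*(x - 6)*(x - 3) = x^3 - 16*x^2 + 81*x - 126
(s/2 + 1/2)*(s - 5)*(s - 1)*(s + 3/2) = s^4/2 - 7*s^3/4 - 17*s^2/4 + 7*s/4 + 15/4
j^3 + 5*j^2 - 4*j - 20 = (j - 2)*(j + 2)*(j + 5)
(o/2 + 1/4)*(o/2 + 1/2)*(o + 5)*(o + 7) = o^4/4 + 27*o^3/8 + 107*o^2/8 + 117*o/8 + 35/8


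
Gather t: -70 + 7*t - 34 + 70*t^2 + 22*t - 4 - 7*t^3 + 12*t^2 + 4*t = -7*t^3 + 82*t^2 + 33*t - 108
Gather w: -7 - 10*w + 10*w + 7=0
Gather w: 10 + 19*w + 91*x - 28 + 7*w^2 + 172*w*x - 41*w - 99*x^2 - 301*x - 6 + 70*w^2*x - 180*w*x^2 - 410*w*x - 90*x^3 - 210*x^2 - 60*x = w^2*(70*x + 7) + w*(-180*x^2 - 238*x - 22) - 90*x^3 - 309*x^2 - 270*x - 24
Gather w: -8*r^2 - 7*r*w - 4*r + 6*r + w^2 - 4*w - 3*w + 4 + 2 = -8*r^2 + 2*r + w^2 + w*(-7*r - 7) + 6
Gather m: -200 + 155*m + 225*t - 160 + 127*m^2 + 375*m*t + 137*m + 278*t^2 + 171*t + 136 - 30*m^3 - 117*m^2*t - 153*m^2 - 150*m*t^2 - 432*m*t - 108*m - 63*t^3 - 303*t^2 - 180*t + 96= -30*m^3 + m^2*(-117*t - 26) + m*(-150*t^2 - 57*t + 184) - 63*t^3 - 25*t^2 + 216*t - 128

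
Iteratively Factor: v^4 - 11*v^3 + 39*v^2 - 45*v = (v)*(v^3 - 11*v^2 + 39*v - 45) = v*(v - 5)*(v^2 - 6*v + 9) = v*(v - 5)*(v - 3)*(v - 3)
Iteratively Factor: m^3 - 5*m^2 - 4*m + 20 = (m - 2)*(m^2 - 3*m - 10) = (m - 2)*(m + 2)*(m - 5)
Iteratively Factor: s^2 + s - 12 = (s + 4)*(s - 3)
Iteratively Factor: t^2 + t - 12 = (t + 4)*(t - 3)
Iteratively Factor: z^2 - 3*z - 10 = (z - 5)*(z + 2)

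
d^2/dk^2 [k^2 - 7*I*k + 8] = 2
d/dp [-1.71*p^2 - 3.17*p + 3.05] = -3.42*p - 3.17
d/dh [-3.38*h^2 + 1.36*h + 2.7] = 1.36 - 6.76*h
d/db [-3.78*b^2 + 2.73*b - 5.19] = 2.73 - 7.56*b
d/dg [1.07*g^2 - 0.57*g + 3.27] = 2.14*g - 0.57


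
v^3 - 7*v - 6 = (v - 3)*(v + 1)*(v + 2)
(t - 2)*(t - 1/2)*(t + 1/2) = t^3 - 2*t^2 - t/4 + 1/2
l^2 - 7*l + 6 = (l - 6)*(l - 1)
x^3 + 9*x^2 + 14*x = x*(x + 2)*(x + 7)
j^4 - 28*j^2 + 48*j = j*(j - 4)*(j - 2)*(j + 6)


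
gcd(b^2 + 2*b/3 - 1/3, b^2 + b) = b + 1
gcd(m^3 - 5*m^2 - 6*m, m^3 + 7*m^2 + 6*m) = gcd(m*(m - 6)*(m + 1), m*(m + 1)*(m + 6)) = m^2 + m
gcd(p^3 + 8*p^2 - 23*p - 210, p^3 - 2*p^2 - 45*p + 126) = p + 7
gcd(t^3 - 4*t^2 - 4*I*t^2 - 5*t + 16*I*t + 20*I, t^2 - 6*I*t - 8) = t - 4*I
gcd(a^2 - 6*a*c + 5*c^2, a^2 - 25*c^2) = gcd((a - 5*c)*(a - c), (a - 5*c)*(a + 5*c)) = a - 5*c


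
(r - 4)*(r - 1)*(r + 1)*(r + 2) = r^4 - 2*r^3 - 9*r^2 + 2*r + 8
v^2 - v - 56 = (v - 8)*(v + 7)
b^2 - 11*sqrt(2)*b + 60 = (b - 6*sqrt(2))*(b - 5*sqrt(2))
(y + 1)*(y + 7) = y^2 + 8*y + 7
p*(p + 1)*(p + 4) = p^3 + 5*p^2 + 4*p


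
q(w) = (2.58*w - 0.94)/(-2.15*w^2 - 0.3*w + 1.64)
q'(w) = (2.58*w - 0.94)*(4.3*w + 0.3)/(-2.15*w^2 - 0.3*w + 1.64)^2 + 2.58/(-2.15*w^2 - 0.3*w + 1.64)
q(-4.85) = 0.28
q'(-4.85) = 0.07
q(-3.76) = 0.39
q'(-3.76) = 0.13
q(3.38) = -0.33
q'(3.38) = 0.09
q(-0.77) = -4.91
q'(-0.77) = 29.11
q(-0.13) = -0.78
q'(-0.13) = 1.69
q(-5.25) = 0.26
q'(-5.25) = 0.06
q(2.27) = -0.49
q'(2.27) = 0.23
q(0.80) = 46.83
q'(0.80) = 7405.69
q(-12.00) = 0.10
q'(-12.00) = 0.01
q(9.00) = -0.13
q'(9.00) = 0.01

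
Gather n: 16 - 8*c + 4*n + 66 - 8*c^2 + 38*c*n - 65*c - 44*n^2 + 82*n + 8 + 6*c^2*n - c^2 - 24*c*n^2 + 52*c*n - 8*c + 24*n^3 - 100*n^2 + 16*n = -9*c^2 - 81*c + 24*n^3 + n^2*(-24*c - 144) + n*(6*c^2 + 90*c + 102) + 90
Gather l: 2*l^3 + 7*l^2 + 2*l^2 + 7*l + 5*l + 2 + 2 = 2*l^3 + 9*l^2 + 12*l + 4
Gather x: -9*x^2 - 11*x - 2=-9*x^2 - 11*x - 2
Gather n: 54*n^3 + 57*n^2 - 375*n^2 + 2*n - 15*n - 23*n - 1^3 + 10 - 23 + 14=54*n^3 - 318*n^2 - 36*n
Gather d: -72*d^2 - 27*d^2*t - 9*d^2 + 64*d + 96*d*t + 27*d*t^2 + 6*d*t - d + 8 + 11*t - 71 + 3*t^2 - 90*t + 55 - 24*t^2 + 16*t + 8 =d^2*(-27*t - 81) + d*(27*t^2 + 102*t + 63) - 21*t^2 - 63*t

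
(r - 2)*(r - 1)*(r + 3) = r^3 - 7*r + 6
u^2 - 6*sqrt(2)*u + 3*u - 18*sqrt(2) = (u + 3)*(u - 6*sqrt(2))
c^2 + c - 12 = (c - 3)*(c + 4)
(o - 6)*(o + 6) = o^2 - 36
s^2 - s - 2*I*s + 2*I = (s - 1)*(s - 2*I)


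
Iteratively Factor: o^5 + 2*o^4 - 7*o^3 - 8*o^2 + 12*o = (o + 3)*(o^4 - o^3 - 4*o^2 + 4*o) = (o - 2)*(o + 3)*(o^3 + o^2 - 2*o) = o*(o - 2)*(o + 3)*(o^2 + o - 2) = o*(o - 2)*(o - 1)*(o + 3)*(o + 2)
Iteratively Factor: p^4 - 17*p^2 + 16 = (p + 1)*(p^3 - p^2 - 16*p + 16) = (p + 1)*(p + 4)*(p^2 - 5*p + 4) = (p - 4)*(p + 1)*(p + 4)*(p - 1)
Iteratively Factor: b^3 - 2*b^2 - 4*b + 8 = (b + 2)*(b^2 - 4*b + 4) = (b - 2)*(b + 2)*(b - 2)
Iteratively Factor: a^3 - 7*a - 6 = (a + 2)*(a^2 - 2*a - 3) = (a + 1)*(a + 2)*(a - 3)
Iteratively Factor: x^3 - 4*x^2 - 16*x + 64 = (x - 4)*(x^2 - 16) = (x - 4)^2*(x + 4)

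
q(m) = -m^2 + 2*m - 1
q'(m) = 2 - 2*m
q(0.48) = -0.27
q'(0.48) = 1.04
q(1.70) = -0.49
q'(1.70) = -1.40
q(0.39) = -0.37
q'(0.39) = 1.22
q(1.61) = -0.37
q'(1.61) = -1.22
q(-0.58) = -2.50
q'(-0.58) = 3.16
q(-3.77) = -22.75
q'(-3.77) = 9.54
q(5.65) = -21.62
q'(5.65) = -9.30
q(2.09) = -1.19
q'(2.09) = -2.18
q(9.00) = -64.00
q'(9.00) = -16.00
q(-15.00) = -256.00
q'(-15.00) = 32.00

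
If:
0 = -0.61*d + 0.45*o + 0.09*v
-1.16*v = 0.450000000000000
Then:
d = 0.737704918032787*o - 0.0572357263990955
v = -0.39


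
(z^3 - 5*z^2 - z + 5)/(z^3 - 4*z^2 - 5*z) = (z - 1)/z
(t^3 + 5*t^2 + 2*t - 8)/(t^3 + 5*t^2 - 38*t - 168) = (t^2 + t - 2)/(t^2 + t - 42)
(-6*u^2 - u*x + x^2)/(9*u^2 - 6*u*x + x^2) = (2*u + x)/(-3*u + x)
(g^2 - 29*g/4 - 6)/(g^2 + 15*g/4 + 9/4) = (g - 8)/(g + 3)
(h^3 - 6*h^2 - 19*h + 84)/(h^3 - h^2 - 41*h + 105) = (h^2 - 3*h - 28)/(h^2 + 2*h - 35)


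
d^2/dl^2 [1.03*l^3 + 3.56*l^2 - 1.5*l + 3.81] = 6.18*l + 7.12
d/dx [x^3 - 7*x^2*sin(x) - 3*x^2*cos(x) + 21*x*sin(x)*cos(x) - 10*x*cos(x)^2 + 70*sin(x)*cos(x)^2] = 3*x^2*sin(x) - 7*x^2*cos(x) + 3*x^2 - 14*x*sin(x) + 10*x*sin(2*x) - 6*x*cos(x) + 21*x*cos(2*x) + 21*sin(2*x)/2 + 35*cos(x)/2 - 5*cos(2*x) + 105*cos(3*x)/2 - 5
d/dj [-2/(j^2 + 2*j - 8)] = 4*(j + 1)/(j^2 + 2*j - 8)^2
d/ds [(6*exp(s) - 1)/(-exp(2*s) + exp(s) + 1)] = (6*exp(2*s) - 2*exp(s) + 7)*exp(s)/(exp(4*s) - 2*exp(3*s) - exp(2*s) + 2*exp(s) + 1)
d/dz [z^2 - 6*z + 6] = 2*z - 6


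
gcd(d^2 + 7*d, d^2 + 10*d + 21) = d + 7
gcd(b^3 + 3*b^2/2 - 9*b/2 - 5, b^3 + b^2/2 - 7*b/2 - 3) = b^2 - b - 2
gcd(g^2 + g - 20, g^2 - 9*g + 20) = g - 4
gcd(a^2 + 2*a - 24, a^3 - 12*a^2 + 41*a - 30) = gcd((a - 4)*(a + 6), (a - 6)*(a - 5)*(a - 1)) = 1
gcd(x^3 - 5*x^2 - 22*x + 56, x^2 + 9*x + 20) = x + 4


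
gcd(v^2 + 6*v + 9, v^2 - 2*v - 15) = v + 3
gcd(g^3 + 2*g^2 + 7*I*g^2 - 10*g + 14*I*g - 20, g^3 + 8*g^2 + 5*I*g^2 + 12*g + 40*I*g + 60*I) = g^2 + g*(2 + 5*I) + 10*I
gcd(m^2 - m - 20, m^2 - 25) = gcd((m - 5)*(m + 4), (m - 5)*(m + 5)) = m - 5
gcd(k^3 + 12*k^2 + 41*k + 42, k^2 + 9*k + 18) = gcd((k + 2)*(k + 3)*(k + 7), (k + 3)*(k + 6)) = k + 3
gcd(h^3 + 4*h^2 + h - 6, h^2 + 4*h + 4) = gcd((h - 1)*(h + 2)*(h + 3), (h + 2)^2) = h + 2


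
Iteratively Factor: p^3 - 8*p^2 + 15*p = (p)*(p^2 - 8*p + 15) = p*(p - 5)*(p - 3)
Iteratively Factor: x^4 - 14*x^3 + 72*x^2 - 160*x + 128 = (x - 4)*(x^3 - 10*x^2 + 32*x - 32) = (x - 4)^2*(x^2 - 6*x + 8) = (x - 4)^2*(x - 2)*(x - 4)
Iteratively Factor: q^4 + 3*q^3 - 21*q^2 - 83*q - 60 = (q - 5)*(q^3 + 8*q^2 + 19*q + 12) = (q - 5)*(q + 3)*(q^2 + 5*q + 4) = (q - 5)*(q + 3)*(q + 4)*(q + 1)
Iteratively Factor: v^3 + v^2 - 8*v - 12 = (v + 2)*(v^2 - v - 6) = (v + 2)^2*(v - 3)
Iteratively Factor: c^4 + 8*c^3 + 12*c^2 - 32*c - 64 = (c + 4)*(c^3 + 4*c^2 - 4*c - 16) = (c - 2)*(c + 4)*(c^2 + 6*c + 8) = (c - 2)*(c + 2)*(c + 4)*(c + 4)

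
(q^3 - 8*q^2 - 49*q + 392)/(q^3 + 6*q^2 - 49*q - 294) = (q - 8)/(q + 6)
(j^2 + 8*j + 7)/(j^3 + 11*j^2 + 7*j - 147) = (j + 1)/(j^2 + 4*j - 21)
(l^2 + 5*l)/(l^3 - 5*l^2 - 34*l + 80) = l/(l^2 - 10*l + 16)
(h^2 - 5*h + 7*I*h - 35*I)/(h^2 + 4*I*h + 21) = (h - 5)/(h - 3*I)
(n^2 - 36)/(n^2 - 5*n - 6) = (n + 6)/(n + 1)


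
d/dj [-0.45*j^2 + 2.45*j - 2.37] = 2.45 - 0.9*j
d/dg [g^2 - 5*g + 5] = 2*g - 5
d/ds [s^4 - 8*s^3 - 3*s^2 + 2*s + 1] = 4*s^3 - 24*s^2 - 6*s + 2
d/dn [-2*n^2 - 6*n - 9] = -4*n - 6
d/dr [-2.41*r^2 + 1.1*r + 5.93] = 1.1 - 4.82*r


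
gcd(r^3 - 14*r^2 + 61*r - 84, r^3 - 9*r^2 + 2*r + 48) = r - 3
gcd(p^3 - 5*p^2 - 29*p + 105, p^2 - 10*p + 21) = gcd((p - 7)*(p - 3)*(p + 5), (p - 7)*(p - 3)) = p^2 - 10*p + 21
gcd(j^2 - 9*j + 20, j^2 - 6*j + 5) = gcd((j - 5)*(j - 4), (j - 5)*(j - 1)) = j - 5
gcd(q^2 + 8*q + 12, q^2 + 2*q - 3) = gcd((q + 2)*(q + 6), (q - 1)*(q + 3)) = 1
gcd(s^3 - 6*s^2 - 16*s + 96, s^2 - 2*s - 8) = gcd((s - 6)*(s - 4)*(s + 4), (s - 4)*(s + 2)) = s - 4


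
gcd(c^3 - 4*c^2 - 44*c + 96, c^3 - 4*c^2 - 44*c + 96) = c^3 - 4*c^2 - 44*c + 96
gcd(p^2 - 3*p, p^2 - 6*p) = p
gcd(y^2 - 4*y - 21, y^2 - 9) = y + 3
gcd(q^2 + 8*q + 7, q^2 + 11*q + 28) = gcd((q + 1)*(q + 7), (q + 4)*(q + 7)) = q + 7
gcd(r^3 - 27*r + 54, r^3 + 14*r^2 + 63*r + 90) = r + 6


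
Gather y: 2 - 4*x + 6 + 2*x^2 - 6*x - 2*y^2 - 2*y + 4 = 2*x^2 - 10*x - 2*y^2 - 2*y + 12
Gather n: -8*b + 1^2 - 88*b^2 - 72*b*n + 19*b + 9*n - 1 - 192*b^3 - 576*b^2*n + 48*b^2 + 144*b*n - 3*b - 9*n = -192*b^3 - 40*b^2 + 8*b + n*(-576*b^2 + 72*b)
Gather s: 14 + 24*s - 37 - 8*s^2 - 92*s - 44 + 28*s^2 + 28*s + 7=20*s^2 - 40*s - 60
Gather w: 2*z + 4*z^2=4*z^2 + 2*z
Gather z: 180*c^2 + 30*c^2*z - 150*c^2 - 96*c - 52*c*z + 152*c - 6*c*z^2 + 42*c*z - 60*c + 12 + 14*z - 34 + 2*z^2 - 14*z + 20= 30*c^2 - 4*c + z^2*(2 - 6*c) + z*(30*c^2 - 10*c) - 2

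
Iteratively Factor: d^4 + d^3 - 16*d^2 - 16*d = (d + 1)*(d^3 - 16*d) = (d - 4)*(d + 1)*(d^2 + 4*d) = (d - 4)*(d + 1)*(d + 4)*(d)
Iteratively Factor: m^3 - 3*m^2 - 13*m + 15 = (m + 3)*(m^2 - 6*m + 5) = (m - 5)*(m + 3)*(m - 1)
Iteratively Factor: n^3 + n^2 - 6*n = (n - 2)*(n^2 + 3*n) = n*(n - 2)*(n + 3)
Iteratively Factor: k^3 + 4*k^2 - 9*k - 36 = (k - 3)*(k^2 + 7*k + 12) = (k - 3)*(k + 4)*(k + 3)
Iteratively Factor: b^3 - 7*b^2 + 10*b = (b - 2)*(b^2 - 5*b) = b*(b - 2)*(b - 5)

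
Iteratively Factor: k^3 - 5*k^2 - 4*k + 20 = (k - 5)*(k^2 - 4) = (k - 5)*(k - 2)*(k + 2)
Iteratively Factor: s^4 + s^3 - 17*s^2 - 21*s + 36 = (s - 1)*(s^3 + 2*s^2 - 15*s - 36) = (s - 4)*(s - 1)*(s^2 + 6*s + 9) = (s - 4)*(s - 1)*(s + 3)*(s + 3)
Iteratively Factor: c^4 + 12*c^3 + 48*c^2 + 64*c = (c + 4)*(c^3 + 8*c^2 + 16*c) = (c + 4)^2*(c^2 + 4*c) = (c + 4)^3*(c)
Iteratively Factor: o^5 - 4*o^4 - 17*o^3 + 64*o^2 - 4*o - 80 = (o + 4)*(o^4 - 8*o^3 + 15*o^2 + 4*o - 20) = (o - 5)*(o + 4)*(o^3 - 3*o^2 + 4) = (o - 5)*(o - 2)*(o + 4)*(o^2 - o - 2) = (o - 5)*(o - 2)^2*(o + 4)*(o + 1)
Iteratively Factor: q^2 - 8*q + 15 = (q - 5)*(q - 3)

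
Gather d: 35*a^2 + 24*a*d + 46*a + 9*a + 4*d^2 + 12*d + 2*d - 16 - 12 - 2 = 35*a^2 + 55*a + 4*d^2 + d*(24*a + 14) - 30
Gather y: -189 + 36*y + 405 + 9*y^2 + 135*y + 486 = 9*y^2 + 171*y + 702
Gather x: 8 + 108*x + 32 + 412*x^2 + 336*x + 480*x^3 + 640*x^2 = 480*x^3 + 1052*x^2 + 444*x + 40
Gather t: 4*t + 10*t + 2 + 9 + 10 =14*t + 21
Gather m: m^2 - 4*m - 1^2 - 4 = m^2 - 4*m - 5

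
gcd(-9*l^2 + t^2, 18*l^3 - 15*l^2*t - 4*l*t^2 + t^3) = 3*l + t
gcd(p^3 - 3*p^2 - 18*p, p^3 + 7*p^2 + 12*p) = p^2 + 3*p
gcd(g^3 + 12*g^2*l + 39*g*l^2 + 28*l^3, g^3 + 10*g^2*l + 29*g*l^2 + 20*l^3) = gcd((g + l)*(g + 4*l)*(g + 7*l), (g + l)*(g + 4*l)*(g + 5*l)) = g^2 + 5*g*l + 4*l^2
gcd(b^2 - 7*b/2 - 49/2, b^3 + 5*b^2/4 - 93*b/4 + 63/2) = 1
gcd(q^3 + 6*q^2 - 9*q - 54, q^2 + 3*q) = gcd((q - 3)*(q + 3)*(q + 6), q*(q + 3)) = q + 3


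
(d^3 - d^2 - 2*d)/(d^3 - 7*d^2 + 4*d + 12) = d/(d - 6)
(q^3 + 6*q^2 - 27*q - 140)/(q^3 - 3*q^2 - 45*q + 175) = (q + 4)/(q - 5)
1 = 1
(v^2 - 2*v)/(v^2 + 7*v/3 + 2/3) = 3*v*(v - 2)/(3*v^2 + 7*v + 2)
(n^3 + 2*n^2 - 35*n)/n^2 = n + 2 - 35/n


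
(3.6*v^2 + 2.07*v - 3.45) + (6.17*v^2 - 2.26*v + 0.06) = 9.77*v^2 - 0.19*v - 3.39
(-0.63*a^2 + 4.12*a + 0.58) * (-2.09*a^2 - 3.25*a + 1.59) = 1.3167*a^4 - 6.5633*a^3 - 15.6039*a^2 + 4.6658*a + 0.9222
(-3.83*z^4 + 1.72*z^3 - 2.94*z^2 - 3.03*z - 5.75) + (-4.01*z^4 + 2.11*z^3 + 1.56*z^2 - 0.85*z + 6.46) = -7.84*z^4 + 3.83*z^3 - 1.38*z^2 - 3.88*z + 0.71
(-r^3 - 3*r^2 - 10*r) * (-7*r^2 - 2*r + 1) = 7*r^5 + 23*r^4 + 75*r^3 + 17*r^2 - 10*r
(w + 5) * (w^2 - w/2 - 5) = w^3 + 9*w^2/2 - 15*w/2 - 25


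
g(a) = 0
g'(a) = 0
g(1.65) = 0.00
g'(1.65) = 0.00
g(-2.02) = 0.00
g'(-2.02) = 0.00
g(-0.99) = 0.00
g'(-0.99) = 0.00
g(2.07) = 0.00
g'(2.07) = 0.00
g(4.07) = 0.00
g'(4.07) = 0.00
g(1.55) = 0.00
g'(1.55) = 0.00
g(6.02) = 0.00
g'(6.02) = 0.00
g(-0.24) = 0.00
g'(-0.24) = 0.00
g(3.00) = 0.00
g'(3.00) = 0.00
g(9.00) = 0.00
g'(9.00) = 0.00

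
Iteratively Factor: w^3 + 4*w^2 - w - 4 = (w + 1)*(w^2 + 3*w - 4) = (w + 1)*(w + 4)*(w - 1)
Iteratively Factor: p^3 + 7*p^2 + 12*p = (p + 3)*(p^2 + 4*p) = (p + 3)*(p + 4)*(p)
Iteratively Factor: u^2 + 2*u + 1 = (u + 1)*(u + 1)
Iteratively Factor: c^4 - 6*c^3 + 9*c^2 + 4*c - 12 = (c - 3)*(c^3 - 3*c^2 + 4) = (c - 3)*(c - 2)*(c^2 - c - 2) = (c - 3)*(c - 2)^2*(c + 1)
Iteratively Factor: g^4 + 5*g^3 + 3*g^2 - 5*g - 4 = (g + 1)*(g^3 + 4*g^2 - g - 4) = (g - 1)*(g + 1)*(g^2 + 5*g + 4) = (g - 1)*(g + 1)^2*(g + 4)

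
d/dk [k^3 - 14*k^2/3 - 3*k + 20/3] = 3*k^2 - 28*k/3 - 3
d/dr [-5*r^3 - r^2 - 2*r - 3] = -15*r^2 - 2*r - 2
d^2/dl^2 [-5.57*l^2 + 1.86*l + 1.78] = -11.1400000000000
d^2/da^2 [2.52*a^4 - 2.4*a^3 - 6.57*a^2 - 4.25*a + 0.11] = 30.24*a^2 - 14.4*a - 13.14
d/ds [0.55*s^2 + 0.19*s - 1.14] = 1.1*s + 0.19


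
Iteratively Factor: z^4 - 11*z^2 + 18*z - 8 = (z + 4)*(z^3 - 4*z^2 + 5*z - 2) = (z - 2)*(z + 4)*(z^2 - 2*z + 1) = (z - 2)*(z - 1)*(z + 4)*(z - 1)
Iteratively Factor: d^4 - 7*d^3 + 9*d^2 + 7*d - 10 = (d - 1)*(d^3 - 6*d^2 + 3*d + 10) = (d - 1)*(d + 1)*(d^2 - 7*d + 10) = (d - 2)*(d - 1)*(d + 1)*(d - 5)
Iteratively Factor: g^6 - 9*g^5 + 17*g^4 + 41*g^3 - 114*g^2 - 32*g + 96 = (g + 2)*(g^5 - 11*g^4 + 39*g^3 - 37*g^2 - 40*g + 48) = (g - 4)*(g + 2)*(g^4 - 7*g^3 + 11*g^2 + 7*g - 12) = (g - 4)*(g - 3)*(g + 2)*(g^3 - 4*g^2 - g + 4) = (g - 4)*(g - 3)*(g + 1)*(g + 2)*(g^2 - 5*g + 4) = (g - 4)*(g - 3)*(g - 1)*(g + 1)*(g + 2)*(g - 4)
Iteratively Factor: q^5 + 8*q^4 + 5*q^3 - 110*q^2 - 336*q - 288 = (q + 3)*(q^4 + 5*q^3 - 10*q^2 - 80*q - 96) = (q - 4)*(q + 3)*(q^3 + 9*q^2 + 26*q + 24) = (q - 4)*(q + 3)^2*(q^2 + 6*q + 8) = (q - 4)*(q + 2)*(q + 3)^2*(q + 4)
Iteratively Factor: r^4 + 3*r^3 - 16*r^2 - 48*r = (r)*(r^3 + 3*r^2 - 16*r - 48) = r*(r - 4)*(r^2 + 7*r + 12) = r*(r - 4)*(r + 4)*(r + 3)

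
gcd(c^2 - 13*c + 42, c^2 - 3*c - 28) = c - 7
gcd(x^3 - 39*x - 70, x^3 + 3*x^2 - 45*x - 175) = x^2 - 2*x - 35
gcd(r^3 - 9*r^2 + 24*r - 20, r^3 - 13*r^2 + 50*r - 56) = r - 2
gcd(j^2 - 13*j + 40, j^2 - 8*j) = j - 8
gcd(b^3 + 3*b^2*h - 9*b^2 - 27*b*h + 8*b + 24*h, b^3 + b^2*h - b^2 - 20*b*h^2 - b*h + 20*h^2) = b - 1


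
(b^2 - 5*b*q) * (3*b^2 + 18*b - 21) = 3*b^4 - 15*b^3*q + 18*b^3 - 90*b^2*q - 21*b^2 + 105*b*q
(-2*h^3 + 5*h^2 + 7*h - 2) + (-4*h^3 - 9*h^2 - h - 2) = -6*h^3 - 4*h^2 + 6*h - 4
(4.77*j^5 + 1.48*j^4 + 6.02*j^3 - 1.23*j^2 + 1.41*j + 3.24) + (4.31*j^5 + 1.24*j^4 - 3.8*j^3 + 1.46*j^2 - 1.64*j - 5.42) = 9.08*j^5 + 2.72*j^4 + 2.22*j^3 + 0.23*j^2 - 0.23*j - 2.18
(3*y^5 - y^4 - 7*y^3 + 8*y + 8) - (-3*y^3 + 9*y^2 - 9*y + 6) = 3*y^5 - y^4 - 4*y^3 - 9*y^2 + 17*y + 2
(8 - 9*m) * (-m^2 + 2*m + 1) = 9*m^3 - 26*m^2 + 7*m + 8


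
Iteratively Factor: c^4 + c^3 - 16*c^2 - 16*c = (c)*(c^3 + c^2 - 16*c - 16) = c*(c + 4)*(c^2 - 3*c - 4) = c*(c + 1)*(c + 4)*(c - 4)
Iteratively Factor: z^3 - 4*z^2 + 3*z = (z - 1)*(z^2 - 3*z) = z*(z - 1)*(z - 3)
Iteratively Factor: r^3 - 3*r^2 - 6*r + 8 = (r - 4)*(r^2 + r - 2) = (r - 4)*(r - 1)*(r + 2)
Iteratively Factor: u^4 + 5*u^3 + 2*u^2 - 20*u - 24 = (u + 2)*(u^3 + 3*u^2 - 4*u - 12) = (u + 2)*(u + 3)*(u^2 - 4) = (u + 2)^2*(u + 3)*(u - 2)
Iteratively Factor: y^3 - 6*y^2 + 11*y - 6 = (y - 1)*(y^2 - 5*y + 6) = (y - 3)*(y - 1)*(y - 2)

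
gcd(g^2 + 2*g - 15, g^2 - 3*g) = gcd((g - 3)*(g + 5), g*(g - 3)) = g - 3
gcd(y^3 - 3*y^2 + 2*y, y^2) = y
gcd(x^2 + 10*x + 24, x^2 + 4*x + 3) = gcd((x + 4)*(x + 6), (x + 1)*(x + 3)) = 1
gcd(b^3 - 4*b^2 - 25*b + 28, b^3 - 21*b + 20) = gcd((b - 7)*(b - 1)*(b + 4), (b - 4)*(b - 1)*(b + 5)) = b - 1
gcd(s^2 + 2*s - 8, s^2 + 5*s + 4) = s + 4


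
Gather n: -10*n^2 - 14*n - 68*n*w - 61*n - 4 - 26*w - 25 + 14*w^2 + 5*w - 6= -10*n^2 + n*(-68*w - 75) + 14*w^2 - 21*w - 35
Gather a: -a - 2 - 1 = -a - 3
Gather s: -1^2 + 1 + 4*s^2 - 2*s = 4*s^2 - 2*s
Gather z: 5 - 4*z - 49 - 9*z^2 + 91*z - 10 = -9*z^2 + 87*z - 54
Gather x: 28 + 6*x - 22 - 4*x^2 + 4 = -4*x^2 + 6*x + 10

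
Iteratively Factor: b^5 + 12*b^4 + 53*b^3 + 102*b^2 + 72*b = (b + 2)*(b^4 + 10*b^3 + 33*b^2 + 36*b) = b*(b + 2)*(b^3 + 10*b^2 + 33*b + 36) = b*(b + 2)*(b + 3)*(b^2 + 7*b + 12) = b*(b + 2)*(b + 3)*(b + 4)*(b + 3)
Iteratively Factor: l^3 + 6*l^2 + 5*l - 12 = (l - 1)*(l^2 + 7*l + 12) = (l - 1)*(l + 4)*(l + 3)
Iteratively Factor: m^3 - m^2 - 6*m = (m - 3)*(m^2 + 2*m) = (m - 3)*(m + 2)*(m)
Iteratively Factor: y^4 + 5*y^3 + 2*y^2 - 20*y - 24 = (y + 2)*(y^3 + 3*y^2 - 4*y - 12) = (y + 2)*(y + 3)*(y^2 - 4) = (y + 2)^2*(y + 3)*(y - 2)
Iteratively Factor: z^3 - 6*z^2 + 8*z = (z - 4)*(z^2 - 2*z) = (z - 4)*(z - 2)*(z)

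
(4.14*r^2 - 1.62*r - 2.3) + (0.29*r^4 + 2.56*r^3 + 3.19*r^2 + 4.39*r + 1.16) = 0.29*r^4 + 2.56*r^3 + 7.33*r^2 + 2.77*r - 1.14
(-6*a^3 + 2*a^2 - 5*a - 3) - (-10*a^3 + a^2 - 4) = 4*a^3 + a^2 - 5*a + 1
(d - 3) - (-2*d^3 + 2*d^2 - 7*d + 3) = 2*d^3 - 2*d^2 + 8*d - 6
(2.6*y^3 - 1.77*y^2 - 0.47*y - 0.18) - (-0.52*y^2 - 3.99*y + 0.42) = 2.6*y^3 - 1.25*y^2 + 3.52*y - 0.6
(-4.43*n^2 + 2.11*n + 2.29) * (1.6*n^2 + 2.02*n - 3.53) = -7.088*n^4 - 5.5726*n^3 + 23.5641*n^2 - 2.8225*n - 8.0837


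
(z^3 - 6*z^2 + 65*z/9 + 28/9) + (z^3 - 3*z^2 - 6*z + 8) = 2*z^3 - 9*z^2 + 11*z/9 + 100/9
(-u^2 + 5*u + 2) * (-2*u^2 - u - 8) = 2*u^4 - 9*u^3 - u^2 - 42*u - 16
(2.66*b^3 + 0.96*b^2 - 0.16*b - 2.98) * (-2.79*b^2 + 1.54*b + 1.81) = -7.4214*b^5 + 1.418*b^4 + 6.7394*b^3 + 9.8054*b^2 - 4.8788*b - 5.3938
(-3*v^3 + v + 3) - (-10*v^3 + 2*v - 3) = 7*v^3 - v + 6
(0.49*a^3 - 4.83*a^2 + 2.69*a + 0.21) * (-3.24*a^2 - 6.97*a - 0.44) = -1.5876*a^5 + 12.2339*a^4 + 24.7339*a^3 - 17.3045*a^2 - 2.6473*a - 0.0924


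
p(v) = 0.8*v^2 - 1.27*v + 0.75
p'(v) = 1.6*v - 1.27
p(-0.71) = 2.05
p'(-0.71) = -2.41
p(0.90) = 0.26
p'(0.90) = 0.17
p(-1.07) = 3.02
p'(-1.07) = -2.98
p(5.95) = 21.52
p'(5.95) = 8.25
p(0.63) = 0.27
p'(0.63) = -0.26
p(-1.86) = 5.88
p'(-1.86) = -4.25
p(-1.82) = 5.71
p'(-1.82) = -4.18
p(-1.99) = 6.45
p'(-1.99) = -4.45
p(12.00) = 100.71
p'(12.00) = 17.93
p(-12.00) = 131.19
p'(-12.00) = -20.47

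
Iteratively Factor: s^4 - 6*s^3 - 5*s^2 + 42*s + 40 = (s - 5)*(s^3 - s^2 - 10*s - 8) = (s - 5)*(s + 2)*(s^2 - 3*s - 4) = (s - 5)*(s + 1)*(s + 2)*(s - 4)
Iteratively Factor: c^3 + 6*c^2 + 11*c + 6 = (c + 2)*(c^2 + 4*c + 3) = (c + 2)*(c + 3)*(c + 1)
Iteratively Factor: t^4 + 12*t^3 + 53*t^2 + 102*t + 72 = (t + 3)*(t^3 + 9*t^2 + 26*t + 24) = (t + 3)*(t + 4)*(t^2 + 5*t + 6) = (t + 2)*(t + 3)*(t + 4)*(t + 3)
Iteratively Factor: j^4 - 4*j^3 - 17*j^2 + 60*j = (j - 5)*(j^3 + j^2 - 12*j) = (j - 5)*(j + 4)*(j^2 - 3*j) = j*(j - 5)*(j + 4)*(j - 3)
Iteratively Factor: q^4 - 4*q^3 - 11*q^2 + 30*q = (q - 2)*(q^3 - 2*q^2 - 15*q) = (q - 2)*(q + 3)*(q^2 - 5*q) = q*(q - 2)*(q + 3)*(q - 5)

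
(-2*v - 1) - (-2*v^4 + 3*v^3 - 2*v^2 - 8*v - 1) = 2*v^4 - 3*v^3 + 2*v^2 + 6*v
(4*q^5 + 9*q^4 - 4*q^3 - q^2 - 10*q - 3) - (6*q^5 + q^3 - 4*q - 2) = -2*q^5 + 9*q^4 - 5*q^3 - q^2 - 6*q - 1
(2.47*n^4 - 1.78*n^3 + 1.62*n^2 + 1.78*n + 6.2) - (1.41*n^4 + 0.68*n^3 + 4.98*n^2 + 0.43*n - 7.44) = 1.06*n^4 - 2.46*n^3 - 3.36*n^2 + 1.35*n + 13.64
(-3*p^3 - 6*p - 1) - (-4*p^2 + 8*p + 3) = -3*p^3 + 4*p^2 - 14*p - 4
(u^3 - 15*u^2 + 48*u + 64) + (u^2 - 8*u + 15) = u^3 - 14*u^2 + 40*u + 79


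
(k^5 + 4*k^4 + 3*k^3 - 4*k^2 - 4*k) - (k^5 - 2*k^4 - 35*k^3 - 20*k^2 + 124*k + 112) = 6*k^4 + 38*k^3 + 16*k^2 - 128*k - 112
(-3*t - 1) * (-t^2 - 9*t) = 3*t^3 + 28*t^2 + 9*t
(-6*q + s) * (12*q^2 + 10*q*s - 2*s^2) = -72*q^3 - 48*q^2*s + 22*q*s^2 - 2*s^3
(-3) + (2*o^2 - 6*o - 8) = 2*o^2 - 6*o - 11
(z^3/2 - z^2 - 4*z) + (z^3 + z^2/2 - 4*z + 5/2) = 3*z^3/2 - z^2/2 - 8*z + 5/2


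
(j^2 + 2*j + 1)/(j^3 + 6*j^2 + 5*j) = (j + 1)/(j*(j + 5))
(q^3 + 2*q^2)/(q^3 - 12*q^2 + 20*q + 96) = q^2/(q^2 - 14*q + 48)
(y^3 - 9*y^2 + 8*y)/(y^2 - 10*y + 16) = y*(y - 1)/(y - 2)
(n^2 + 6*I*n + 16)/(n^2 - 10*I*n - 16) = (n + 8*I)/(n - 8*I)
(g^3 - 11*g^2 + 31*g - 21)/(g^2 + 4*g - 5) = (g^2 - 10*g + 21)/(g + 5)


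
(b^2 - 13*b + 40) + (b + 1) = b^2 - 12*b + 41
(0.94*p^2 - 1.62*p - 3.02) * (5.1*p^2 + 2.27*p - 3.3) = 4.794*p^4 - 6.1282*p^3 - 22.1814*p^2 - 1.5094*p + 9.966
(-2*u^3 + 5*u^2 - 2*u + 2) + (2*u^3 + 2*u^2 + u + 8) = 7*u^2 - u + 10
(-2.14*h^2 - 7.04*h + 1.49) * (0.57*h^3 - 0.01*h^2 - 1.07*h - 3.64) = -1.2198*h^5 - 3.9914*h^4 + 3.2095*h^3 + 15.3075*h^2 + 24.0313*h - 5.4236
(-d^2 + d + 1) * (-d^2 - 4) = d^4 - d^3 + 3*d^2 - 4*d - 4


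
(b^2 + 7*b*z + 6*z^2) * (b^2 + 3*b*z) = b^4 + 10*b^3*z + 27*b^2*z^2 + 18*b*z^3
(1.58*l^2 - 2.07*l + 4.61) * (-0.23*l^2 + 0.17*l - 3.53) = -0.3634*l^4 + 0.7447*l^3 - 6.9896*l^2 + 8.0908*l - 16.2733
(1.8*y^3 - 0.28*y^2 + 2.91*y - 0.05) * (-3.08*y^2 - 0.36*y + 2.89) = -5.544*y^5 + 0.2144*y^4 - 3.66*y^3 - 1.7028*y^2 + 8.4279*y - 0.1445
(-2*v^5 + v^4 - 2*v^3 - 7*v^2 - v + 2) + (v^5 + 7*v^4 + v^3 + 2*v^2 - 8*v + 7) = -v^5 + 8*v^4 - v^3 - 5*v^2 - 9*v + 9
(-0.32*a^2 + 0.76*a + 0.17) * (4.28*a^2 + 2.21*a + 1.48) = -1.3696*a^4 + 2.5456*a^3 + 1.9336*a^2 + 1.5005*a + 0.2516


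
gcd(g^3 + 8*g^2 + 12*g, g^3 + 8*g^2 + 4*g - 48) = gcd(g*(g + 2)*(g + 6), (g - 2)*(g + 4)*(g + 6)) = g + 6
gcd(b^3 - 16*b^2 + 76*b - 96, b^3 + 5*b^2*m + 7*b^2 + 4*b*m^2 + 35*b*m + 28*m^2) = 1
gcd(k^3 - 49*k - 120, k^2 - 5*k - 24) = k^2 - 5*k - 24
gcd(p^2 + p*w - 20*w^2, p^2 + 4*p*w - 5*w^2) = p + 5*w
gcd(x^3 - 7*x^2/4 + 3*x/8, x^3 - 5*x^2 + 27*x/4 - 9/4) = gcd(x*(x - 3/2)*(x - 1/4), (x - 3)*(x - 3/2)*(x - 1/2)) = x - 3/2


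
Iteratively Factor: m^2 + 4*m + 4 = (m + 2)*(m + 2)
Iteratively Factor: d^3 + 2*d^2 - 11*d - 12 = (d + 4)*(d^2 - 2*d - 3) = (d + 1)*(d + 4)*(d - 3)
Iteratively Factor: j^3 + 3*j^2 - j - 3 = (j + 3)*(j^2 - 1) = (j + 1)*(j + 3)*(j - 1)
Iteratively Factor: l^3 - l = (l)*(l^2 - 1) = l*(l - 1)*(l + 1)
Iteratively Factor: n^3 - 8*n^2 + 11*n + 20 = (n + 1)*(n^2 - 9*n + 20) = (n - 4)*(n + 1)*(n - 5)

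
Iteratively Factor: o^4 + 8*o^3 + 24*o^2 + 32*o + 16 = (o + 2)*(o^3 + 6*o^2 + 12*o + 8) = (o + 2)^2*(o^2 + 4*o + 4) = (o + 2)^3*(o + 2)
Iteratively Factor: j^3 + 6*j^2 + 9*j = (j + 3)*(j^2 + 3*j) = (j + 3)^2*(j)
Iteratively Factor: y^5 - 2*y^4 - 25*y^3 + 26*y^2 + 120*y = (y - 3)*(y^4 + y^3 - 22*y^2 - 40*y) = (y - 5)*(y - 3)*(y^3 + 6*y^2 + 8*y) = (y - 5)*(y - 3)*(y + 2)*(y^2 + 4*y) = y*(y - 5)*(y - 3)*(y + 2)*(y + 4)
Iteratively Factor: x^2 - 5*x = (x)*(x - 5)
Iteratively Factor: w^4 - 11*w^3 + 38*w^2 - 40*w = (w - 2)*(w^3 - 9*w^2 + 20*w) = w*(w - 2)*(w^2 - 9*w + 20) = w*(w - 5)*(w - 2)*(w - 4)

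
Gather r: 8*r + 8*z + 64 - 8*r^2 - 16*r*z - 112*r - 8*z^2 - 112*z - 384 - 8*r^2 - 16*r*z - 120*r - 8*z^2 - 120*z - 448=-16*r^2 + r*(-32*z - 224) - 16*z^2 - 224*z - 768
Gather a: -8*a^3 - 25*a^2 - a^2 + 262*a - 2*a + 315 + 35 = -8*a^3 - 26*a^2 + 260*a + 350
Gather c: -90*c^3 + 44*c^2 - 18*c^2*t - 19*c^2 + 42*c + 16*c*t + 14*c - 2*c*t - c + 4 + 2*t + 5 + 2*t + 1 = -90*c^3 + c^2*(25 - 18*t) + c*(14*t + 55) + 4*t + 10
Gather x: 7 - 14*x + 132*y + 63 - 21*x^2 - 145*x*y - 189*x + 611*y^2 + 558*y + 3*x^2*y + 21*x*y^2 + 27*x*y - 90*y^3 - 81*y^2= x^2*(3*y - 21) + x*(21*y^2 - 118*y - 203) - 90*y^3 + 530*y^2 + 690*y + 70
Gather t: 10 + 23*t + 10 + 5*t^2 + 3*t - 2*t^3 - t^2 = -2*t^3 + 4*t^2 + 26*t + 20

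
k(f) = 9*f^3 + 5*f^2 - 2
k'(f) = 27*f^2 + 10*f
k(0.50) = 0.38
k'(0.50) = 11.75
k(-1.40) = -16.90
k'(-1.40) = 38.92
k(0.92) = 9.24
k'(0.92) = 32.05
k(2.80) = 234.77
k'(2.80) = 239.68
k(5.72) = 1845.94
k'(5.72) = 940.60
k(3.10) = 314.17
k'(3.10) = 290.47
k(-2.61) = -127.96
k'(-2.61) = 157.83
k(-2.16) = -69.37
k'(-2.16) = 104.37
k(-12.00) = -14834.00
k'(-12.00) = 3768.00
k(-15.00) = -29252.00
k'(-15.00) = 5925.00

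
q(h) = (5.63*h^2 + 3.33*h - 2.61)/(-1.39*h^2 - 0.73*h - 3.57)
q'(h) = (2.78*h + 0.73)*(5.63*h^2 + 3.33*h - 2.61)/(-1.39*h^2 - 0.73*h - 3.57)^2 + (11.26*h + 3.33)/(-1.39*h^2 - 0.73*h - 3.57) = (0.518800000000001*h^2 - 47.454*h - 13.7934)/(1.9321*h^4 + 2.0294*h^3 + 10.4575*h^2 + 5.2122*h + 12.7449)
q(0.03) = 0.70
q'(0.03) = -1.18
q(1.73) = -2.22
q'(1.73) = -1.17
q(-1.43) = -0.77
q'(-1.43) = 1.91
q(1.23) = -1.52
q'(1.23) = -1.65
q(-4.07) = -3.26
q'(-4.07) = 0.34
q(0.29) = 0.30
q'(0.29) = -1.81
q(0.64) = -0.40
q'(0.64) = -2.07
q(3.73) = -3.44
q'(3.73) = -0.28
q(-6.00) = -3.66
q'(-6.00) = 0.12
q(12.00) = -3.99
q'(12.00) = -0.01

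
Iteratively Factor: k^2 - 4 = (k + 2)*(k - 2)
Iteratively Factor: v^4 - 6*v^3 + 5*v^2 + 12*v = (v)*(v^3 - 6*v^2 + 5*v + 12) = v*(v - 3)*(v^2 - 3*v - 4) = v*(v - 3)*(v + 1)*(v - 4)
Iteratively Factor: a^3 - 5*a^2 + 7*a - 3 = (a - 1)*(a^2 - 4*a + 3) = (a - 1)^2*(a - 3)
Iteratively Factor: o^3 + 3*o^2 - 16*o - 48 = (o + 4)*(o^2 - o - 12) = (o - 4)*(o + 4)*(o + 3)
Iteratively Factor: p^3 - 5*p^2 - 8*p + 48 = (p - 4)*(p^2 - p - 12) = (p - 4)^2*(p + 3)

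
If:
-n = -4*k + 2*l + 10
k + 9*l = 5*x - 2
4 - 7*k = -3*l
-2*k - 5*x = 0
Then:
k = 5/12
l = -13/36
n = -137/18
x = -1/6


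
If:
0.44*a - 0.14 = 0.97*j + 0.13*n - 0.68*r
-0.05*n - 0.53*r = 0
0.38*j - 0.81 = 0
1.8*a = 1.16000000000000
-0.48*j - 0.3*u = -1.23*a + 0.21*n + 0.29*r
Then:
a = 0.64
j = 2.13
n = -9.91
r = 0.93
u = 5.27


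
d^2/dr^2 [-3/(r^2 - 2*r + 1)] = -18/(r^4 - 4*r^3 + 6*r^2 - 4*r + 1)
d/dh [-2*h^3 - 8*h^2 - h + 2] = -6*h^2 - 16*h - 1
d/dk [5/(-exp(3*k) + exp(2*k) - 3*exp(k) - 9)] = (15*exp(2*k) - 10*exp(k) + 15)*exp(k)/(exp(3*k) - exp(2*k) + 3*exp(k) + 9)^2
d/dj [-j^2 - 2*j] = -2*j - 2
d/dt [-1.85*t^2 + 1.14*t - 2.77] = 1.14 - 3.7*t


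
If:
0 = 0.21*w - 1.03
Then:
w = 4.90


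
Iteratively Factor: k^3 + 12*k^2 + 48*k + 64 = (k + 4)*(k^2 + 8*k + 16) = (k + 4)^2*(k + 4)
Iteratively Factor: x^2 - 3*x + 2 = (x - 2)*(x - 1)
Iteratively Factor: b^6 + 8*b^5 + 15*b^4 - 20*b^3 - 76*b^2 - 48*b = (b + 2)*(b^5 + 6*b^4 + 3*b^3 - 26*b^2 - 24*b) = (b + 2)*(b + 4)*(b^4 + 2*b^3 - 5*b^2 - 6*b) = (b + 1)*(b + 2)*(b + 4)*(b^3 + b^2 - 6*b) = (b - 2)*(b + 1)*(b + 2)*(b + 4)*(b^2 + 3*b) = (b - 2)*(b + 1)*(b + 2)*(b + 3)*(b + 4)*(b)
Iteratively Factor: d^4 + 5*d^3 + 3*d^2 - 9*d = (d)*(d^3 + 5*d^2 + 3*d - 9) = d*(d - 1)*(d^2 + 6*d + 9) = d*(d - 1)*(d + 3)*(d + 3)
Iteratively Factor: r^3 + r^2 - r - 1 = (r + 1)*(r^2 - 1) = (r + 1)^2*(r - 1)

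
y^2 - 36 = (y - 6)*(y + 6)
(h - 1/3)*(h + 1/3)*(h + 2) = h^3 + 2*h^2 - h/9 - 2/9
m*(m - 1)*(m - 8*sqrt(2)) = m^3 - 8*sqrt(2)*m^2 - m^2 + 8*sqrt(2)*m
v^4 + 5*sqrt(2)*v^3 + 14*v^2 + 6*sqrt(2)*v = v*(v + sqrt(2))^2*(v + 3*sqrt(2))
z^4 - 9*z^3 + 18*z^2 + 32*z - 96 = (z - 4)^2*(z - 3)*(z + 2)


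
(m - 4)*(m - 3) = m^2 - 7*m + 12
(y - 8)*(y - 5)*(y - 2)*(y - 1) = y^4 - 16*y^3 + 81*y^2 - 146*y + 80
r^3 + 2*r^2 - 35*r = r*(r - 5)*(r + 7)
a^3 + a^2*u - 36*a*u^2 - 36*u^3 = (a - 6*u)*(a + u)*(a + 6*u)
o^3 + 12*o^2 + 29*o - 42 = (o - 1)*(o + 6)*(o + 7)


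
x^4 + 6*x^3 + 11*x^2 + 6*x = x*(x + 1)*(x + 2)*(x + 3)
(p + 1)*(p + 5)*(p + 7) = p^3 + 13*p^2 + 47*p + 35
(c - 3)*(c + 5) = c^2 + 2*c - 15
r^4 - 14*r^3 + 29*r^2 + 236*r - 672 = (r - 8)*(r - 7)*(r - 3)*(r + 4)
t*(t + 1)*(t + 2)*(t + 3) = t^4 + 6*t^3 + 11*t^2 + 6*t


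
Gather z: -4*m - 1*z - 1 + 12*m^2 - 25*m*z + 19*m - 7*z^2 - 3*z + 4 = 12*m^2 + 15*m - 7*z^2 + z*(-25*m - 4) + 3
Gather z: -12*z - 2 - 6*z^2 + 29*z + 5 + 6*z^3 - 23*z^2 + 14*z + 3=6*z^3 - 29*z^2 + 31*z + 6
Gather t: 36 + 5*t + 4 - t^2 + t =-t^2 + 6*t + 40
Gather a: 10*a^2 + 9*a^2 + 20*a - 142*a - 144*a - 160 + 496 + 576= 19*a^2 - 266*a + 912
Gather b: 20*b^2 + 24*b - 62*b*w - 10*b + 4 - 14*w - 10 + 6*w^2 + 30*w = 20*b^2 + b*(14 - 62*w) + 6*w^2 + 16*w - 6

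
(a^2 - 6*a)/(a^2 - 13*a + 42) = a/(a - 7)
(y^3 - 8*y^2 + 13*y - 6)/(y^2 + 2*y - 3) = (y^2 - 7*y + 6)/(y + 3)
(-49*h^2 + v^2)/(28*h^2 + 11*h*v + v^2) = (-7*h + v)/(4*h + v)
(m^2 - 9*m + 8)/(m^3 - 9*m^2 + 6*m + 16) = (m - 1)/(m^2 - m - 2)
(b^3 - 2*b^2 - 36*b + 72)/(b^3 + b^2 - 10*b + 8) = (b^2 - 36)/(b^2 + 3*b - 4)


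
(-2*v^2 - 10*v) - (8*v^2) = -10*v^2 - 10*v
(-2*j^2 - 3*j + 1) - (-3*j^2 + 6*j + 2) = j^2 - 9*j - 1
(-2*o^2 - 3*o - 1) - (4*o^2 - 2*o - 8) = -6*o^2 - o + 7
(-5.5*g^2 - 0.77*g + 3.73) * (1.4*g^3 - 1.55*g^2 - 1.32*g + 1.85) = -7.7*g^5 + 7.447*g^4 + 13.6755*g^3 - 14.9401*g^2 - 6.3481*g + 6.9005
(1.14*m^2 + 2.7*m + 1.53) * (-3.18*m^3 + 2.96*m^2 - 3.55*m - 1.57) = -3.6252*m^5 - 5.2116*m^4 - 0.9204*m^3 - 6.846*m^2 - 9.6705*m - 2.4021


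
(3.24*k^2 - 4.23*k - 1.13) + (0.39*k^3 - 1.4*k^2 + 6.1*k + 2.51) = 0.39*k^3 + 1.84*k^2 + 1.87*k + 1.38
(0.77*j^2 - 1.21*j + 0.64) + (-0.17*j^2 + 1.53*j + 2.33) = 0.6*j^2 + 0.32*j + 2.97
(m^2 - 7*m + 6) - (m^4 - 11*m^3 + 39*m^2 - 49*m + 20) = -m^4 + 11*m^3 - 38*m^2 + 42*m - 14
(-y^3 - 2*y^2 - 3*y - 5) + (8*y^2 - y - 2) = -y^3 + 6*y^2 - 4*y - 7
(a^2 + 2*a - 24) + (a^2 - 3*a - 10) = 2*a^2 - a - 34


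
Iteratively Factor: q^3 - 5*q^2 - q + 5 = (q - 1)*(q^2 - 4*q - 5) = (q - 5)*(q - 1)*(q + 1)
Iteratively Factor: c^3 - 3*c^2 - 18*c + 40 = (c - 5)*(c^2 + 2*c - 8) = (c - 5)*(c + 4)*(c - 2)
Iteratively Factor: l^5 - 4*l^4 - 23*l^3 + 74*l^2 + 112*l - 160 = (l - 1)*(l^4 - 3*l^3 - 26*l^2 + 48*l + 160) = (l - 1)*(l + 2)*(l^3 - 5*l^2 - 16*l + 80) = (l - 1)*(l + 2)*(l + 4)*(l^2 - 9*l + 20) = (l - 4)*(l - 1)*(l + 2)*(l + 4)*(l - 5)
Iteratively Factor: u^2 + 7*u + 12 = (u + 4)*(u + 3)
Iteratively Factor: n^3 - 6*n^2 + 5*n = (n - 1)*(n^2 - 5*n) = n*(n - 1)*(n - 5)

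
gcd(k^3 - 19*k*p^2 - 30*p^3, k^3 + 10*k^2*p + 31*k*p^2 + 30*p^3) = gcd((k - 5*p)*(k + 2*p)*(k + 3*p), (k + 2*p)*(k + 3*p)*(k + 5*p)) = k^2 + 5*k*p + 6*p^2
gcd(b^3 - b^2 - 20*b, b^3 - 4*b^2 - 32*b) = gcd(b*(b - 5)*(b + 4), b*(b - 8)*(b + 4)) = b^2 + 4*b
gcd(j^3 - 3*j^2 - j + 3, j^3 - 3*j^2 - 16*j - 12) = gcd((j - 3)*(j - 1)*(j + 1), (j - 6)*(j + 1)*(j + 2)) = j + 1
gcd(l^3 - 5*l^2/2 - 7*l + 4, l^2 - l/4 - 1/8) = l - 1/2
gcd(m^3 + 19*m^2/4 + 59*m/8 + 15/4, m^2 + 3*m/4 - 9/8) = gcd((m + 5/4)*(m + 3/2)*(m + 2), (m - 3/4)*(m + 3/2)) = m + 3/2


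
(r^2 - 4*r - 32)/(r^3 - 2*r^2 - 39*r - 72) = (r + 4)/(r^2 + 6*r + 9)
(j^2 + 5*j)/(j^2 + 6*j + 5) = j/(j + 1)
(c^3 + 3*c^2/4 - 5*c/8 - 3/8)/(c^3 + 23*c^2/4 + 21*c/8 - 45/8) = (2*c^2 + 3*c + 1)/(2*c^2 + 13*c + 15)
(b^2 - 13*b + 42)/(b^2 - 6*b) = (b - 7)/b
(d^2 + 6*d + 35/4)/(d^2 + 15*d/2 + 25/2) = (d + 7/2)/(d + 5)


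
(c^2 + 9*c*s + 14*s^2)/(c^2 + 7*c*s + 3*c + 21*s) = (c + 2*s)/(c + 3)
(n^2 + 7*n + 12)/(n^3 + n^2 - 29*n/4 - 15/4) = 4*(n + 4)/(4*n^2 - 8*n - 5)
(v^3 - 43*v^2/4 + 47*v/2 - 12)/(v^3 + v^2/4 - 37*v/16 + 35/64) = 16*(4*v^3 - 43*v^2 + 94*v - 48)/(64*v^3 + 16*v^2 - 148*v + 35)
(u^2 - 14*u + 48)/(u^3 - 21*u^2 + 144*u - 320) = (u - 6)/(u^2 - 13*u + 40)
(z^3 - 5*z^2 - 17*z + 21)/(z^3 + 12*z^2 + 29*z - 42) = (z^2 - 4*z - 21)/(z^2 + 13*z + 42)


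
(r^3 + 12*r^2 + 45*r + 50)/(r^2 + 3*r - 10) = (r^2 + 7*r + 10)/(r - 2)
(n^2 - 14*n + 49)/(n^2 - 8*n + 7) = (n - 7)/(n - 1)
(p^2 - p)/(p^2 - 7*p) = (p - 1)/(p - 7)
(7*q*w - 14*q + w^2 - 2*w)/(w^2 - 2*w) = (7*q + w)/w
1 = 1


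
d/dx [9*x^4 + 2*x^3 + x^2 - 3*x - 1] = 36*x^3 + 6*x^2 + 2*x - 3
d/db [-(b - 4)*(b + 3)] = 1 - 2*b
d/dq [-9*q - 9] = -9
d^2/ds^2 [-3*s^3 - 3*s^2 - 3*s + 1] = -18*s - 6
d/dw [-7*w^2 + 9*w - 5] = 9 - 14*w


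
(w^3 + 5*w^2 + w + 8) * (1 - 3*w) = -3*w^4 - 14*w^3 + 2*w^2 - 23*w + 8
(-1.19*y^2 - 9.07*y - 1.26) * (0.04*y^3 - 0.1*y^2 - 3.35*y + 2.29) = -0.0476*y^5 - 0.2438*y^4 + 4.8431*y^3 + 27.7854*y^2 - 16.5493*y - 2.8854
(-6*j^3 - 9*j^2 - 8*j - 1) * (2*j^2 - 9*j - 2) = -12*j^5 + 36*j^4 + 77*j^3 + 88*j^2 + 25*j + 2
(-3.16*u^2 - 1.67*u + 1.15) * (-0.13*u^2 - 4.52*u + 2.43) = 0.4108*u^4 + 14.5003*u^3 - 0.279900000000001*u^2 - 9.2561*u + 2.7945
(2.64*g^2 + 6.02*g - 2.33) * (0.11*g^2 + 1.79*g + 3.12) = 0.2904*g^4 + 5.3878*g^3 + 18.7563*g^2 + 14.6117*g - 7.2696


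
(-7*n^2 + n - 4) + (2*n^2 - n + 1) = -5*n^2 - 3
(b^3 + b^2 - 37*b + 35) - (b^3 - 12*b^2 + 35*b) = 13*b^2 - 72*b + 35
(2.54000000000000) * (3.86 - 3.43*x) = 9.8044 - 8.7122*x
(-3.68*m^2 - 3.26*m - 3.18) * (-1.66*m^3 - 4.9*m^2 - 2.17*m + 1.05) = 6.1088*m^5 + 23.4436*m^4 + 29.2384*m^3 + 18.7922*m^2 + 3.4776*m - 3.339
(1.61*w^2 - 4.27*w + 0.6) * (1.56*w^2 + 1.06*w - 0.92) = 2.5116*w^4 - 4.9546*w^3 - 5.0714*w^2 + 4.5644*w - 0.552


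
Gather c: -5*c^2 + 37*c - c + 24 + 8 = -5*c^2 + 36*c + 32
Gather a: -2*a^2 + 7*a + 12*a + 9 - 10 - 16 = -2*a^2 + 19*a - 17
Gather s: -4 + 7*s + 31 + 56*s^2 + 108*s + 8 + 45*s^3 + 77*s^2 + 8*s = 45*s^3 + 133*s^2 + 123*s + 35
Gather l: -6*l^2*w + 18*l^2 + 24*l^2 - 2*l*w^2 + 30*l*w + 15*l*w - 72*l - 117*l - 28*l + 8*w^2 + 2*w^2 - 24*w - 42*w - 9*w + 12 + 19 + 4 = l^2*(42 - 6*w) + l*(-2*w^2 + 45*w - 217) + 10*w^2 - 75*w + 35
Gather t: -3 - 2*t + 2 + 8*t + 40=6*t + 39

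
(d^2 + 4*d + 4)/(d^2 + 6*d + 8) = (d + 2)/(d + 4)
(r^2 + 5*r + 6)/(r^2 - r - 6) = (r + 3)/(r - 3)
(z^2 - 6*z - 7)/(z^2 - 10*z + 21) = (z + 1)/(z - 3)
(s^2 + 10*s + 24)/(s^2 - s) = (s^2 + 10*s + 24)/(s*(s - 1))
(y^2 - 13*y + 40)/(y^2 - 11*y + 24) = (y - 5)/(y - 3)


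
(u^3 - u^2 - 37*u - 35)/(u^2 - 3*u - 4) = (u^2 - 2*u - 35)/(u - 4)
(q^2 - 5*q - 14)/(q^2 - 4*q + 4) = (q^2 - 5*q - 14)/(q^2 - 4*q + 4)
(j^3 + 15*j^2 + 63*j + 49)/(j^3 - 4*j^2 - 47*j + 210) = (j^2 + 8*j + 7)/(j^2 - 11*j + 30)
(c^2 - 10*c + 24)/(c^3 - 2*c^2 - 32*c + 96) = (c - 6)/(c^2 + 2*c - 24)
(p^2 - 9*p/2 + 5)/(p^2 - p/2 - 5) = (p - 2)/(p + 2)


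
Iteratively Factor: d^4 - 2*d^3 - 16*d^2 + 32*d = (d)*(d^3 - 2*d^2 - 16*d + 32) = d*(d - 4)*(d^2 + 2*d - 8) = d*(d - 4)*(d + 4)*(d - 2)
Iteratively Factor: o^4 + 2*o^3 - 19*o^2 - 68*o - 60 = (o + 2)*(o^3 - 19*o - 30) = (o - 5)*(o + 2)*(o^2 + 5*o + 6) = (o - 5)*(o + 2)*(o + 3)*(o + 2)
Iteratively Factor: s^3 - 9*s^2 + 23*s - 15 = (s - 5)*(s^2 - 4*s + 3) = (s - 5)*(s - 1)*(s - 3)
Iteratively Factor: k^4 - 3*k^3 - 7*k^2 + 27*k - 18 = (k - 1)*(k^3 - 2*k^2 - 9*k + 18) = (k - 1)*(k + 3)*(k^2 - 5*k + 6) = (k - 2)*(k - 1)*(k + 3)*(k - 3)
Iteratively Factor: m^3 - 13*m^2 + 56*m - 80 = (m - 4)*(m^2 - 9*m + 20) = (m - 5)*(m - 4)*(m - 4)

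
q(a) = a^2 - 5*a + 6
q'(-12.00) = -29.00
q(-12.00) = 210.00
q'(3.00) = 1.00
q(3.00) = 0.00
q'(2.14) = -0.72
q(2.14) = -0.12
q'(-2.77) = -10.54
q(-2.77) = 27.52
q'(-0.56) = -6.12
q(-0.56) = 9.11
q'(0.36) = -4.28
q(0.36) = 4.33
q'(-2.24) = -9.48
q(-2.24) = 22.22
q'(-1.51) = -8.02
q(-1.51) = 15.83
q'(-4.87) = -14.74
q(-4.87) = 54.07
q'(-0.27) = -5.54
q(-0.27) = 7.42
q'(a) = 2*a - 5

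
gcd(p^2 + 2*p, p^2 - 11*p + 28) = 1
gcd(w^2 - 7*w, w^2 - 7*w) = w^2 - 7*w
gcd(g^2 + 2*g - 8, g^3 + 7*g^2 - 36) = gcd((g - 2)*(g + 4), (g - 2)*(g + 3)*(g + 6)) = g - 2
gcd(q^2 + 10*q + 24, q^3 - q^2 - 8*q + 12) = 1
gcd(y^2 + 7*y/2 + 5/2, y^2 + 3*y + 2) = y + 1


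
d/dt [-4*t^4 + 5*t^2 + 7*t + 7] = -16*t^3 + 10*t + 7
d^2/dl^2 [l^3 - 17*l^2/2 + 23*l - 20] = 6*l - 17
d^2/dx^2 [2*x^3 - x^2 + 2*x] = 12*x - 2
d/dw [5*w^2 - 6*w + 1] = 10*w - 6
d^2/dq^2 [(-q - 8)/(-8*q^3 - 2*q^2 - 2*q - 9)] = 4*(2*(q + 8)*(12*q^2 + 2*q + 1)^2 - (12*q^2 + 2*q + (q + 8)*(12*q + 1) + 1)*(8*q^3 + 2*q^2 + 2*q + 9))/(8*q^3 + 2*q^2 + 2*q + 9)^3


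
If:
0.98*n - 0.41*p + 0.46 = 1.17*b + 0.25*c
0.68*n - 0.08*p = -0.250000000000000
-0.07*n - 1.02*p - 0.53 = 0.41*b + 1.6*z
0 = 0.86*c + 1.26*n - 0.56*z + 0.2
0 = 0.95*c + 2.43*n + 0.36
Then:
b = 0.30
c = 1.09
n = -0.57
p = -1.76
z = 0.74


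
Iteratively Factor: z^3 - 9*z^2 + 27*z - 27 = (z - 3)*(z^2 - 6*z + 9) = (z - 3)^2*(z - 3)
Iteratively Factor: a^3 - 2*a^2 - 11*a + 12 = (a - 4)*(a^2 + 2*a - 3) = (a - 4)*(a - 1)*(a + 3)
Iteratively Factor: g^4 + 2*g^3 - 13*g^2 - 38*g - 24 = (g + 2)*(g^3 - 13*g - 12) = (g + 1)*(g + 2)*(g^2 - g - 12) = (g + 1)*(g + 2)*(g + 3)*(g - 4)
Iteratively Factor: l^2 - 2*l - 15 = (l + 3)*(l - 5)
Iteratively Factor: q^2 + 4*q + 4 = (q + 2)*(q + 2)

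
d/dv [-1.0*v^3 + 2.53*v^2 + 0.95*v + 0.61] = -3.0*v^2 + 5.06*v + 0.95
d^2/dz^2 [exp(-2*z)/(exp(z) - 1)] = 4*exp(-2*z)/(exp(z) - 1) + 5/(exp(z) - 1)^3 - 3*exp(-z)/(exp(z) - 1)^3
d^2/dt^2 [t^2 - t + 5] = 2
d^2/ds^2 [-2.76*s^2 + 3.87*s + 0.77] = -5.52000000000000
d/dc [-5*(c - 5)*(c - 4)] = 45 - 10*c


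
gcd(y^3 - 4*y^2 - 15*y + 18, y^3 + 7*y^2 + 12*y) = y + 3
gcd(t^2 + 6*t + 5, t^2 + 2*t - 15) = t + 5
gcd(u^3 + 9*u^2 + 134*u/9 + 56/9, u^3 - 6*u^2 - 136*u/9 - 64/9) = u^2 + 2*u + 8/9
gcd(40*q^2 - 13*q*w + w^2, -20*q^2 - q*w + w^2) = 5*q - w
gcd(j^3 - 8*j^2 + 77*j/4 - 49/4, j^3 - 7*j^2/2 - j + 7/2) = j^2 - 9*j/2 + 7/2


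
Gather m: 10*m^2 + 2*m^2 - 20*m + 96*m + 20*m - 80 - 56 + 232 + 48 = 12*m^2 + 96*m + 144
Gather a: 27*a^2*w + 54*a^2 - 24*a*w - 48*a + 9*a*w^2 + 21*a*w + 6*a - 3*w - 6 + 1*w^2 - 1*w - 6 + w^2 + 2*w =a^2*(27*w + 54) + a*(9*w^2 - 3*w - 42) + 2*w^2 - 2*w - 12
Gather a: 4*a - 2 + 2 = 4*a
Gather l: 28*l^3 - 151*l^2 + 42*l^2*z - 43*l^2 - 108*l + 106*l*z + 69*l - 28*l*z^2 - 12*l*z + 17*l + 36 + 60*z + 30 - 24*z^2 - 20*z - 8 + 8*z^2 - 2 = 28*l^3 + l^2*(42*z - 194) + l*(-28*z^2 + 94*z - 22) - 16*z^2 + 40*z + 56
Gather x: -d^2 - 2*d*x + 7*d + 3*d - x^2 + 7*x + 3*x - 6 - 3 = -d^2 + 10*d - x^2 + x*(10 - 2*d) - 9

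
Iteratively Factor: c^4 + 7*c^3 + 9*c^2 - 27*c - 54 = (c + 3)*(c^3 + 4*c^2 - 3*c - 18) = (c - 2)*(c + 3)*(c^2 + 6*c + 9) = (c - 2)*(c + 3)^2*(c + 3)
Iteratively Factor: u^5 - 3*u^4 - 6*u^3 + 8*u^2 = (u - 1)*(u^4 - 2*u^3 - 8*u^2) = u*(u - 1)*(u^3 - 2*u^2 - 8*u) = u*(u - 4)*(u - 1)*(u^2 + 2*u) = u^2*(u - 4)*(u - 1)*(u + 2)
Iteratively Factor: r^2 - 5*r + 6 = (r - 3)*(r - 2)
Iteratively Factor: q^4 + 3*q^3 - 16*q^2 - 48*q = (q + 3)*(q^3 - 16*q) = (q + 3)*(q + 4)*(q^2 - 4*q) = (q - 4)*(q + 3)*(q + 4)*(q)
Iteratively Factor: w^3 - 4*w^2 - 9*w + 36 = (w - 3)*(w^2 - w - 12) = (w - 3)*(w + 3)*(w - 4)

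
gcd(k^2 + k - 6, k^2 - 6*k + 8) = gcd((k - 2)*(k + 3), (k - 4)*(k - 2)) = k - 2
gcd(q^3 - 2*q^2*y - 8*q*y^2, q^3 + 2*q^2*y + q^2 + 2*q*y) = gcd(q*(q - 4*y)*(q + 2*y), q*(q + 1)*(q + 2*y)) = q^2 + 2*q*y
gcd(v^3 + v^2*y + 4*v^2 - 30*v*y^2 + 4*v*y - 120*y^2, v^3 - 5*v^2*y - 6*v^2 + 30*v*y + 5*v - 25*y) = -v + 5*y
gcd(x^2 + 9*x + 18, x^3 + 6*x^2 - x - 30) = x + 3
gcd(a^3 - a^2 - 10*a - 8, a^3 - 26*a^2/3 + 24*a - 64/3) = a - 4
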